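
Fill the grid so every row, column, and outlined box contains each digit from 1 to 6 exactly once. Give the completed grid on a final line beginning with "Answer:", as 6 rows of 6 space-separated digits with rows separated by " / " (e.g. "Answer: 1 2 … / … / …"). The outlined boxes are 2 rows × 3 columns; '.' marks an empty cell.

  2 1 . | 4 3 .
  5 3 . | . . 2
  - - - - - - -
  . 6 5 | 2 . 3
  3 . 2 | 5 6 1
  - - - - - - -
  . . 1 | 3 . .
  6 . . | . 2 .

Step 1. [r5c1∈{4}] r5c1 is down to just 4. So r5c1=4.
Step 2. [r2c4∈{1,6}] 6 has one home in col 4: r2c4 ⇒ r2c4=6.
Step 3. [r5c5∈{5}] r5c5's peers cover all but 5, so r5c5=5.
Step 4. [r6c3∈{3}] r6c3's peers cover all but 3. So r6c3=3.
Step 5. [r6c2∈{5}] r6c2's peers cover all but 5, so r6c2=5.
Step 6. [r1c6∈{5}] r1c6 is down to just 5 ⇒ r1c6=5.
Step 7. [r2c5∈{1}] r2c5's peers cover all but 1. So r2c5=1.
Step 8. [r2c3∈{4}] r2c3 is down to just 4. So r2c3=4.
Step 9. [r6c4∈{1}] r6c4 is down to just 1. So r6c4=1.
Step 10. [r6c6∈{4}] r6c6's peers cover all but 4. So r6c6=4.
Step 11. [r5c6∈{6}] r5c6's peers cover all but 6, so r5c6=6.
Step 12. [r5c2∈{2}] r5c2's peers cover all but 2 ⇒ r5c2=2.
Step 13. [r3c1∈{1}] only 1 remains possible at r3c1 ⇒ r3c1=1.
Step 14. [r1c3∈{6}] r1c3 is down to just 6. So r1c3=6.
Step 15. [r3c5∈{4}] only 4 remains possible at r3c5. So r3c5=4.
Step 16. [r4c2∈{4}] r4c2's peers cover all but 4, so r4c2=4.

Answer: 2 1 6 4 3 5 / 5 3 4 6 1 2 / 1 6 5 2 4 3 / 3 4 2 5 6 1 / 4 2 1 3 5 6 / 6 5 3 1 2 4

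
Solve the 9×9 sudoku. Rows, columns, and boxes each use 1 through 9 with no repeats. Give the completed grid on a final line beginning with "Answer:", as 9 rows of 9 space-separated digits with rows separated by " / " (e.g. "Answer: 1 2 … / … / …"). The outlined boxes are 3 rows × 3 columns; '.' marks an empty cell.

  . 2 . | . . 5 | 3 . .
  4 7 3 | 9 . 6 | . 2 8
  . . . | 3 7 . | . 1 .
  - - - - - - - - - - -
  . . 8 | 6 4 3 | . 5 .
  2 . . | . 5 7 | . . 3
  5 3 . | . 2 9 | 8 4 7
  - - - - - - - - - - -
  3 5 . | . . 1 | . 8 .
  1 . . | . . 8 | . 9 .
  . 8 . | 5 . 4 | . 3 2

Step 1. [r6c3∈{1,6}] row 6 places 6 nowhere but r6c3 ⇒ r6c3=6.
Step 2. [r4c9∈{1,9}] 1 has one home in col 9: r4c9. So r4c9=1.
Step 3. [r4c2∈{9}] r4c2 is down to just 9, so r4c2=9.
Step 4. [r3c2∈{6}] nothing but 6 survives at r3c2 ⇒ r3c2=6.
Step 5. [r8c2∈{4}] nothing but 4 survives at r8c2. So r8c2=4.
Step 6. [r9c1∈{6,7,9}] col 1 places 6 nowhere but r9c1 ⇒ r9c1=6.
Step 7. [r1c3∈{1,9}] r1c3 is the only open cell in box 1 admitting 1 ⇒ r1c3=1.
Step 8. [r2c7∈{5}] only 5 remains possible at r2c7, so r2c7=5.
Step 9. [r5c4∈{1,8}] row 5 places 8 nowhere but r5c4 ⇒ r5c4=8.
Step 10. [r5c7∈{6,9}] in row 5, 9 fits only at r5c7, so r5c7=9.
Step 11. [r3c7∈{4}] r3c7 has the single candidate 4, so r3c7=4.
Step 12. [r3c9∈{9}] r3c9 is down to just 9, so r3c9=9.
Step 13. [r1c9∈{6}] r1c9 has the single candidate 6 ⇒ r1c9=6.
Step 14. [r9c5∈{9}] r9c5 has the single candidate 9. So r9c5=9.
Step 15. [r9c3∈{7}] r9c3 has the single candidate 7 ⇒ r9c3=7.
Step 16. [r8c3∈{2}] r8c3 is down to just 2 ⇒ r8c3=2.
Step 17. [r8c4∈{7}] r8c4 is down to just 7 ⇒ r8c4=7.
Step 18. [r8c7∈{6}] r8c7's peers cover all but 6, so r8c7=6.
Step 19. [r1c1∈{8,9}] in row 1, 9 fits only at r1c1 ⇒ r1c1=9.
Step 20. [r4c1∈{7}] nothing but 7 survives at r4c1. So r4c1=7.
Step 21. [r7c7∈{7}] only 7 remains possible at r7c7, so r7c7=7.
Step 22. [r8c9∈{5}] nothing but 5 survives at r8c9, so r8c9=5.
Step 23. [r5c3∈{4}] nothing but 4 survives at r5c3. So r5c3=4.
Step 24. [r7c5∈{6}] r7c5 has the single candidate 6, so r7c5=6.
Step 25. [r3c6∈{2}] r3c6 has the single candidate 2. So r3c6=2.
Step 26. [r2c5∈{1}] nothing but 1 survives at r2c5 ⇒ r2c5=1.
Step 27. [r1c5∈{8}] r1c5 has the single candidate 8, so r1c5=8.
Step 28. [r6c4∈{1}] r6c4 is down to just 1. So r6c4=1.
Step 29. [r3c3∈{5}] r3c3 is down to just 5. So r3c3=5.
Step 30. [r7c3∈{9}] r7c3 is down to just 9. So r7c3=9.
Step 31. [r8c5∈{3}] nothing but 3 survives at r8c5, so r8c5=3.
Step 32. [r5c2∈{1}] only 1 remains possible at r5c2, so r5c2=1.
Step 33. [r7c9∈{4}] only 4 remains possible at r7c9, so r7c9=4.
Step 34. [r1c8∈{7}] nothing but 7 survives at r1c8, so r1c8=7.
Step 35. [r1c4∈{4}] r1c4's peers cover all but 4, so r1c4=4.
Step 36. [r4c7∈{2}] r4c7's peers cover all but 2, so r4c7=2.
Step 37. [r5c8∈{6}] only 6 remains possible at r5c8 ⇒ r5c8=6.
Step 38. [r9c7∈{1}] r9c7 has the single candidate 1. So r9c7=1.
Step 39. [r7c4∈{2}] r7c4 is down to just 2 ⇒ r7c4=2.
Step 40. [r3c1∈{8}] nothing but 8 survives at r3c1. So r3c1=8.

Answer: 9 2 1 4 8 5 3 7 6 / 4 7 3 9 1 6 5 2 8 / 8 6 5 3 7 2 4 1 9 / 7 9 8 6 4 3 2 5 1 / 2 1 4 8 5 7 9 6 3 / 5 3 6 1 2 9 8 4 7 / 3 5 9 2 6 1 7 8 4 / 1 4 2 7 3 8 6 9 5 / 6 8 7 5 9 4 1 3 2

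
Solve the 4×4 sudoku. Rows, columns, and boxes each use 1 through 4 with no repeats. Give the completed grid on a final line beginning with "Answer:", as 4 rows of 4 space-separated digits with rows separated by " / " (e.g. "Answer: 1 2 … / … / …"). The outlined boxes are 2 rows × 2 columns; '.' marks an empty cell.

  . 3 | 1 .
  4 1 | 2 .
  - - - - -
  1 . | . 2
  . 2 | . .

Step 1. [r3c3∈{3,4}] row 3 places 3 nowhere but r3c3, so r3c3=3.
Step 2. [r4c4∈{1,4}] in row 4, 1 fits only at r4c4. So r4c4=1.
Step 3. [r1c4∈{4}] r1c4 has the single candidate 4. So r1c4=4.
Step 4. [r4c1∈{3}] r4c1 is down to just 3. So r4c1=3.
Step 5. [r4c3∈{4}] only 4 remains possible at r4c3 ⇒ r4c3=4.
Step 6. [r3c2∈{4}] only 4 remains possible at r3c2. So r3c2=4.
Step 7. [r1c1∈{2}] nothing but 2 survives at r1c1. So r1c1=2.
Step 8. [r2c4∈{3}] r2c4's peers cover all but 3 ⇒ r2c4=3.

Answer: 2 3 1 4 / 4 1 2 3 / 1 4 3 2 / 3 2 4 1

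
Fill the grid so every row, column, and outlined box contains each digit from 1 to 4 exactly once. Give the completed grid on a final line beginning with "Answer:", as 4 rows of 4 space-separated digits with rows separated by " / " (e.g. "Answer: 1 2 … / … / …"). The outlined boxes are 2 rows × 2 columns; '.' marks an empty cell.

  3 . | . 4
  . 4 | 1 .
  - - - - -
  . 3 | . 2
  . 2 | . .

Step 1. [r4c3∈{3,4}] r4c3 is the only open cell in col 3 admitting 3 ⇒ r4c3=3.
Step 2. [r4c1∈{1,4}] r4c1 is the only open cell in row 4 admitting 4. So r4c1=4.
Step 3. [r1c3∈{2}] only 2 remains possible at r1c3 ⇒ r1c3=2.
Step 4. [r3c3∈{4}] r3c3's peers cover all but 4, so r3c3=4.
Step 5. [r2c4∈{3}] r2c4 has the single candidate 3. So r2c4=3.
Step 6. [r1c2∈{1}] only 1 remains possible at r1c2. So r1c2=1.
Step 7. [r3c1∈{1}] r3c1 is down to just 1 ⇒ r3c1=1.
Step 8. [r4c4∈{1}] r4c4 has the single candidate 1, so r4c4=1.
Step 9. [r2c1∈{2}] r2c1's peers cover all but 2 ⇒ r2c1=2.

Answer: 3 1 2 4 / 2 4 1 3 / 1 3 4 2 / 4 2 3 1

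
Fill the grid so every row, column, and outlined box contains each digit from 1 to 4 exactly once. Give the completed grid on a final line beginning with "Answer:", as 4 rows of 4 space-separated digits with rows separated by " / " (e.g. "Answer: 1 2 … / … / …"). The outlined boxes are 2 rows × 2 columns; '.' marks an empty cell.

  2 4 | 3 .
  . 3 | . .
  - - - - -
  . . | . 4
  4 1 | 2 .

Step 1. [r2c1∈{1}] r2c1 is down to just 1, so r2c1=1.
Step 2. [r2c3∈{4}] nothing but 4 survives at r2c3 ⇒ r2c3=4.
Step 3. [r4c4∈{3}] only 3 remains possible at r4c4, so r4c4=3.
Step 4. [r3c3∈{1}] r3c3's peers cover all but 1, so r3c3=1.
Step 5. [r3c1∈{3}] r3c1 is down to just 3, so r3c1=3.
Step 6. [r1c4∈{1}] r1c4 has the single candidate 1. So r1c4=1.
Step 7. [r3c2∈{2}] nothing but 2 survives at r3c2, so r3c2=2.
Step 8. [r2c4∈{2}] only 2 remains possible at r2c4. So r2c4=2.

Answer: 2 4 3 1 / 1 3 4 2 / 3 2 1 4 / 4 1 2 3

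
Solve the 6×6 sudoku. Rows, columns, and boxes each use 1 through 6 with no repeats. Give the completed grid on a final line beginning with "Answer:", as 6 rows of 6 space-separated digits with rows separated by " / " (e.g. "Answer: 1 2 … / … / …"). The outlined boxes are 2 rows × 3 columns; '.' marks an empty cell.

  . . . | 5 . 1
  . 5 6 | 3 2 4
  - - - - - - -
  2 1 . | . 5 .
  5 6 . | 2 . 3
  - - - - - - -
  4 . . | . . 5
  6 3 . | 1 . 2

Step 1. [r4c3∈{4}] r4c3 is down to just 4 ⇒ r4c3=4.
Step 2. [r5c4∈{6}] nothing but 6 survives at r5c4. So r5c4=6.
Step 3. [r5c2∈{2}] r5c2 has the single candidate 2. So r5c2=2.
Step 4. [r1c1∈{3}] r1c1's peers cover all but 3, so r1c1=3.
Step 5. [r2c1∈{1}] r2c1 has the single candidate 1. So r2c1=1.
Step 6. [r4c5∈{1}] r4c5's peers cover all but 1. So r4c5=1.
Step 7. [r1c3∈{2}] r1c3 has the single candidate 2. So r1c3=2.
Step 8. [r3c4∈{4}] r3c4 has the single candidate 4. So r3c4=4.
Step 9. [r1c5∈{6}] only 6 remains possible at r1c5. So r1c5=6.
Step 10. [r5c3∈{1}] r5c3 is down to just 1 ⇒ r5c3=1.
Step 11. [r1c2∈{4}] r1c2 has the single candidate 4 ⇒ r1c2=4.
Step 12. [r6c5∈{4}] r6c5 is down to just 4. So r6c5=4.
Step 13. [r3c3∈{3}] r3c3 is down to just 3 ⇒ r3c3=3.
Step 14. [r6c3∈{5}] nothing but 5 survives at r6c3 ⇒ r6c3=5.
Step 15. [r5c5∈{3}] r5c5 is down to just 3, so r5c5=3.
Step 16. [r3c6∈{6}] r3c6's peers cover all but 6, so r3c6=6.

Answer: 3 4 2 5 6 1 / 1 5 6 3 2 4 / 2 1 3 4 5 6 / 5 6 4 2 1 3 / 4 2 1 6 3 5 / 6 3 5 1 4 2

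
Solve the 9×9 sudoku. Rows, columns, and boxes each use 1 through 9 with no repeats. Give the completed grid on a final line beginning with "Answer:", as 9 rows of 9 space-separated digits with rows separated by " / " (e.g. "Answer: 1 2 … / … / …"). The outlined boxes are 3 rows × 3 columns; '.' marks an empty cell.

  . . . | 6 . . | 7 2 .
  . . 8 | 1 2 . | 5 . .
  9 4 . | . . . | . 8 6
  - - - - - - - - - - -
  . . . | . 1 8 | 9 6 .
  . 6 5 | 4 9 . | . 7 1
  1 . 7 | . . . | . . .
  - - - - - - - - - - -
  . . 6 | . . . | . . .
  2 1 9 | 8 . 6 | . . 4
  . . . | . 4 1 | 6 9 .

Step 1. [r8c7∈{3}] only 3 remains possible at r8c7, so r8c7=3.
Step 2. [r9c3∈{3}] r9c3 is down to just 3, so r9c3=3.
Step 3. [r4c4∈{2,3,5,7}] across row 4, 7 lands solely at r4c4, so r4c4=7.
Step 4. [r4c9∈{2,3,5}] r4c9 is the only open cell in row 4 admitting 5. So r4c9=5.
Step 5. [r8c5∈{5,7}] 7 has one home in row 8: r8c5 ⇒ r8c5=7.
Step 6. [r7c1∈{4,5,7,8}] in row 7, 4 fits only at r7c1. So r7c1=4.
Step 7. [r4c1∈{3}] only 3 remains possible at r4c1. So r4c1=3.
Step 8. [r5c6∈{2,3}] across row 5, 3 lands solely at r5c6. So r5c6=3.
Step 9. [r1c1∈{5}] r1c1's peers cover all but 5 ⇒ r1c1=5.
Step 10. [r5c7∈{2,8}] 2 has one home in row 5: r5c7, so r5c7=2.
Step 11. [r7c4∈{2,3,5,9}] across col 4, 9 lands solely at r7c4. So r7c4=9.
Step 12. [r2c8∈{3,4}] r2c8 is the only open cell in box 3 admitting 4, so r2c8=4.
Step 13. [r7c5∈{3,5}] across row 7, 3 lands solely at r7c5, so r7c5=3.
Step 14. [r3c5∈{5}] r3c5 is down to just 5 ⇒ r3c5=5.
Step 15. [r1c2∈{3}] only 3 remains possible at r1c2, so r1c2=3.
Step 16. [r2c2∈{7}] r2c2 has the single candidate 7 ⇒ r2c2=7.
Step 17. [r7c9∈{2,7,8}] row 7 places 7 nowhere but r7c9 ⇒ r7c9=7.
Step 18. [r7c6∈{2,5}] in row 7, 2 fits only at r7c6, so r7c6=2.
Step 19. [r9c4∈{5}] r9c4 is down to just 5 ⇒ r9c4=5.
Step 20. [r9c2∈{8}] r9c2 has the single candidate 8. So r9c2=8.
Step 21. [r1c9∈{9}] r1c9's peers cover all but 9. So r1c9=9.
Step 22. [r6c9∈{3,8}] 8 has one home in col 9: r6c9. So r6c9=8.
Step 23. [r3c7∈{1}] r3c7 is down to just 1 ⇒ r3c7=1.
Step 24. [r4c2∈{2}] only 2 remains possible at r4c2 ⇒ r4c2=2.
Step 25. [r8c8∈{5}] nothing but 5 survives at r8c8 ⇒ r8c8=5.
Step 26. [r1c6∈{4}] r1c6 is down to just 4. So r1c6=4.
Step 27. [r9c1∈{7}] r9c1 is down to just 7. So r9c1=7.
Step 28. [r3c3∈{2}] nothing but 2 survives at r3c3. So r3c3=2.
Step 29. [r6c6∈{5}] only 5 remains possible at r6c6. So r6c6=5.
Step 30. [r5c1∈{8}] only 8 remains possible at r5c1 ⇒ r5c1=8.
Step 31. [r7c7∈{8}] r7c7's peers cover all but 8, so r7c7=8.
Step 32. [r6c4∈{2}] nothing but 2 survives at r6c4. So r6c4=2.
Step 33. [r2c1∈{6}] r2c1 has the single candidate 6. So r2c1=6.
Step 34. [r3c4∈{3}] r3c4 is down to just 3 ⇒ r3c4=3.
Step 35. [r6c2∈{9}] only 9 remains possible at r6c2 ⇒ r6c2=9.
Step 36. [r1c3∈{1}] r1c3's peers cover all but 1 ⇒ r1c3=1.
Step 37. [r2c9∈{3}] r2c9's peers cover all but 3. So r2c9=3.
Step 38. [r2c6∈{9}] r2c6 is down to just 9. So r2c6=9.
Step 39. [r7c8∈{1}] r7c8 has the single candidate 1, so r7c8=1.
Step 40. [r6c8∈{3}] only 3 remains possible at r6c8. So r6c8=3.
Step 41. [r7c2∈{5}] r7c2 is down to just 5. So r7c2=5.
Step 42. [r9c9∈{2}] nothing but 2 survives at r9c9. So r9c9=2.
Step 43. [r6c5∈{6}] r6c5 has the single candidate 6 ⇒ r6c5=6.
Step 44. [r6c7∈{4}] r6c7 is down to just 4 ⇒ r6c7=4.
Step 45. [r3c6∈{7}] nothing but 7 survives at r3c6, so r3c6=7.
Step 46. [r4c3∈{4}] only 4 remains possible at r4c3. So r4c3=4.
Step 47. [r1c5∈{8}] nothing but 8 survives at r1c5, so r1c5=8.

Answer: 5 3 1 6 8 4 7 2 9 / 6 7 8 1 2 9 5 4 3 / 9 4 2 3 5 7 1 8 6 / 3 2 4 7 1 8 9 6 5 / 8 6 5 4 9 3 2 7 1 / 1 9 7 2 6 5 4 3 8 / 4 5 6 9 3 2 8 1 7 / 2 1 9 8 7 6 3 5 4 / 7 8 3 5 4 1 6 9 2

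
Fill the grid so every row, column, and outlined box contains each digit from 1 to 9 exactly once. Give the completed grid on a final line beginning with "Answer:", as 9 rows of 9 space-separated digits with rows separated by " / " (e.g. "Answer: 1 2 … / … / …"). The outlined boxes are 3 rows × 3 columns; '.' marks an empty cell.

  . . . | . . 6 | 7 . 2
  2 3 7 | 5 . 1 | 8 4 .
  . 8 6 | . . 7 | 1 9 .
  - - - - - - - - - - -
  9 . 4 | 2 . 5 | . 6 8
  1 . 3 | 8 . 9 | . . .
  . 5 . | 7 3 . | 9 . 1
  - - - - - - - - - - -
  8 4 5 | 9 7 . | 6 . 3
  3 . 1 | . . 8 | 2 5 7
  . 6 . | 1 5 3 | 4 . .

Step 1. [r1c3∈{9}] r1c3 is down to just 9. So r1c3=9.
Step 2. [r5c2∈{2,7}] in col 2, 2 fits only at r5c2, so r5c2=2.
Step 3. [r5c9∈{4,5}] 4 has one home in col 9: r5c9 ⇒ r5c9=4.
Step 4. [r8c4∈{4,6}] across col 4, 6 lands solely at r8c4. So r8c4=6.
Step 5. [r3c4∈{3,4}] 3 has one home in row 3: r3c4, so r3c4=3.
Step 6. [r1c4∈{4}] r1c4's peers cover all but 4. So r1c4=4.
Step 7. [r3c1∈{4,5}] across row 3, 4 lands solely at r3c1. So r3c1=4.
Step 8. [r7c6∈{2}] r7c6 has the single candidate 2 ⇒ r7c6=2.
Step 9. [r5c8∈{7}] nothing but 7 survives at r5c8 ⇒ r5c8=7.
Step 10. [r2c9∈{6}] only 6 remains possible at r2c9, so r2c9=6.
Step 11. [r6c3∈{8}] nothing but 8 survives at r6c3, so r6c3=8.
Step 12. [r6c6∈{4}] only 4 remains possible at r6c6, so r6c6=4.
Step 13. [r4c2∈{7}] r4c2 is down to just 7, so r4c2=7.
Step 14. [r2c5∈{9}] r2c5 is down to just 9. So r2c5=9.
Step 15. [r9c9∈{9}] nothing but 9 survives at r9c9, so r9c9=9.
Step 16. [r6c1∈{6}] only 6 remains possible at r6c1 ⇒ r6c1=6.
Step 17. [r9c8∈{8}] r9c8 has the single candidate 8 ⇒ r9c8=8.
Step 18. [r7c8∈{1}] nothing but 1 survives at r7c8 ⇒ r7c8=1.
Step 19. [r4c7∈{3}] r4c7 has the single candidate 3, so r4c7=3.
Step 20. [r9c3∈{2}] r9c3 is down to just 2 ⇒ r9c3=2.
Step 21. [r1c5∈{8}] nothing but 8 survives at r1c5 ⇒ r1c5=8.
Step 22. [r4c5∈{1}] r4c5 has the single candidate 1, so r4c5=1.
Step 23. [r1c2∈{1}] nothing but 1 survives at r1c2 ⇒ r1c2=1.
Step 24. [r6c8∈{2}] r6c8 has the single candidate 2. So r6c8=2.
Step 25. [r5c7∈{5}] r5c7 is down to just 5 ⇒ r5c7=5.
Step 26. [r1c8∈{3}] r1c8 is down to just 3, so r1c8=3.
Step 27. [r8c5∈{4}] only 4 remains possible at r8c5 ⇒ r8c5=4.
Step 28. [r3c9∈{5}] only 5 remains possible at r3c9, so r3c9=5.
Step 29. [r9c1∈{7}] r9c1's peers cover all but 7. So r9c1=7.
Step 30. [r5c5∈{6}] r5c5 has the single candidate 6 ⇒ r5c5=6.
Step 31. [r3c5∈{2}] nothing but 2 survives at r3c5, so r3c5=2.
Step 32. [r8c2∈{9}] only 9 remains possible at r8c2. So r8c2=9.
Step 33. [r1c1∈{5}] r1c1 is down to just 5 ⇒ r1c1=5.

Answer: 5 1 9 4 8 6 7 3 2 / 2 3 7 5 9 1 8 4 6 / 4 8 6 3 2 7 1 9 5 / 9 7 4 2 1 5 3 6 8 / 1 2 3 8 6 9 5 7 4 / 6 5 8 7 3 4 9 2 1 / 8 4 5 9 7 2 6 1 3 / 3 9 1 6 4 8 2 5 7 / 7 6 2 1 5 3 4 8 9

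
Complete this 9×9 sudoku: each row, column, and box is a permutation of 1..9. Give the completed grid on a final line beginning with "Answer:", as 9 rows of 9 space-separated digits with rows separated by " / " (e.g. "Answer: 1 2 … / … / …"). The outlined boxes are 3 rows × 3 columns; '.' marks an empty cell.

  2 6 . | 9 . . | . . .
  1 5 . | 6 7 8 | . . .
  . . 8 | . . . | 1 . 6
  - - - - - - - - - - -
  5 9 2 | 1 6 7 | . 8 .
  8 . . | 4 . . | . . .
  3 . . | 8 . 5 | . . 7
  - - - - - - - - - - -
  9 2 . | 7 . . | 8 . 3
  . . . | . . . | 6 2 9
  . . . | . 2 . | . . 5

Step 1. [r3c8∈{3,4,5,7,9}] in row 3, 9 fits only at r3c8 ⇒ r3c8=9.
Step 2. [r9c4∈{3}] r9c4's peers cover all but 3, so r9c4=3.
Step 3. [r6c7∈{2,4,9}] in row 6, 2 fits only at r6c7 ⇒ r6c7=2.
Step 4. [r4c7∈{3,4}] row 4 places 3 nowhere but r4c7 ⇒ r4c7=3.
Step 5. [r2c7∈{4}] nothing but 4 survives at r2c7. So r2c7=4.
Step 6. [r9c1∈{4,6,7}] r9c1 is the only open cell in col 1 admitting 6, so r9c1=6.
Step 7. [r5c9∈{1}] only 1 remains possible at r5c9 ⇒ r5c9=1.
Step 8. [r5c2∈{7}] nothing but 7 survives at r5c2 ⇒ r5c2=7.
Step 9. [r8c5∈{1,4,5,8}] r8c5 is the only open cell in col 5 admitting 8, so r8c5=8.
Step 10. [r9c7∈{7}] only 7 remains possible at r9c7 ⇒ r9c7=7.
Step 11. [r8c4∈{5}] r8c4's peers cover all but 5, so r8c4=5.
Step 12. [r1c8∈{3,5,7}] col 8 places 7 nowhere but r1c8, so r1c8=7.
Step 13. [r8c3∈{1,3,4,7}] r8c3 is the only open cell in col 3 admitting 7, so r8c3=7.
Step 14. [r8c1∈{4}] r8c1 has the single candidate 4 ⇒ r8c1=4.
Step 15. [r9c3∈{1}] r9c3 has the single candidate 1 ⇒ r9c3=1.
Step 16. [r7c8∈{1,4}] col 8 places 1 nowhere but r7c8, so r7c8=1.
Step 17. [r1c5∈{1,3,4,5}] in col 5, 1 fits only at r1c5, so r1c5=1.
Step 18. [r5c6∈{2,3,9}] across row 5, 2 lands solely at r5c6, so r5c6=2.
Step 19. [r7c5∈{4}] r7c5 has the single candidate 4 ⇒ r7c5=4.
Step 20. [r5c3∈{6}] r5c3 is down to just 6 ⇒ r5c3=6.
Step 21. [r6c3∈{4}] r6c3's peers cover all but 4, so r6c3=4.
Step 22. [r1c3∈{3}] r1c3 has the single candidate 3, so r1c3=3.
Step 23. [r5c5∈{3,9}] row 5 places 3 nowhere but r5c5 ⇒ r5c5=3.
Step 24. [r5c7∈{5,9}] r5c7 is the only open cell in row 5 admitting 9 ⇒ r5c7=9.
Step 25. [r3c6∈{3,4}] row 3 places 3 nowhere but r3c6 ⇒ r3c6=3.
Step 26. [r6c5∈{9}] only 9 remains possible at r6c5 ⇒ r6c5=9.
Step 27. [r2c3∈{9}] only 9 remains possible at r2c3, so r2c3=9.
Step 28. [r1c6∈{4}] r1c6's peers cover all but 4. So r1c6=4.
Step 29. [r5c8∈{5}] only 5 remains possible at r5c8. So r5c8=5.
Step 30. [r7c3∈{5}] nothing but 5 survives at r7c3, so r7c3=5.
Step 31. [r3c5∈{5}] r3c5 is down to just 5 ⇒ r3c5=5.
Step 32. [r9c6∈{9}] r9c6 has the single candidate 9 ⇒ r9c6=9.
Step 33. [r3c1∈{7}] r3c1 has the single candidate 7. So r3c1=7.
Step 34. [r2c9∈{2}] nothing but 2 survives at r2c9, so r2c9=2.
Step 35. [r7c6∈{6}] nothing but 6 survives at r7c6, so r7c6=6.
Step 36. [r1c7∈{5}] r1c7's peers cover all but 5 ⇒ r1c7=5.
Step 37. [r6c2∈{1}] r6c2 is down to just 1, so r6c2=1.
Step 38. [r1c9∈{8}] r1c9 has the single candidate 8 ⇒ r1c9=8.
Step 39. [r8c6∈{1}] r8c6 has the single candidate 1, so r8c6=1.
Step 40. [r9c2∈{8}] only 8 remains possible at r9c2. So r9c2=8.
Step 41. [r6c8∈{6}] nothing but 6 survives at r6c8. So r6c8=6.
Step 42. [r3c4∈{2}] r3c4 is down to just 2 ⇒ r3c4=2.
Step 43. [r9c8∈{4}] r9c8 is down to just 4. So r9c8=4.
Step 44. [r3c2∈{4}] only 4 remains possible at r3c2. So r3c2=4.
Step 45. [r8c2∈{3}] r8c2's peers cover all but 3 ⇒ r8c2=3.
Step 46. [r2c8∈{3}] r2c8 has the single candidate 3 ⇒ r2c8=3.
Step 47. [r4c9∈{4}] only 4 remains possible at r4c9. So r4c9=4.

Answer: 2 6 3 9 1 4 5 7 8 / 1 5 9 6 7 8 4 3 2 / 7 4 8 2 5 3 1 9 6 / 5 9 2 1 6 7 3 8 4 / 8 7 6 4 3 2 9 5 1 / 3 1 4 8 9 5 2 6 7 / 9 2 5 7 4 6 8 1 3 / 4 3 7 5 8 1 6 2 9 / 6 8 1 3 2 9 7 4 5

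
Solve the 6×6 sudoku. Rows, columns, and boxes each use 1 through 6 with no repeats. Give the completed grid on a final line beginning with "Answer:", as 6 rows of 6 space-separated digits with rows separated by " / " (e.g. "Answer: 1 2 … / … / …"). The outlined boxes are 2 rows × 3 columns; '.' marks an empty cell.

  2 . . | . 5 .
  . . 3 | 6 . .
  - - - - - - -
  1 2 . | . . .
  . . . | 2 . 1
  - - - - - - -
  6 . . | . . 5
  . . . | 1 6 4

Step 1. [r5c4∈{3}] only 3 remains possible at r5c4 ⇒ r5c4=3.
Step 2. [r1c4∈{4}] r1c4 has the single candidate 4 ⇒ r1c4=4.
Step 3. [r5c5∈{2}] nothing but 2 survives at r5c5, so r5c5=2.
Step 4. [r3c6∈{3,6}] 6 has one home in col 6: r3c6 ⇒ r3c6=6.
Step 5. [r3c5∈{3,4}] r3c5 is the only open cell in row 3 admitting 3, so r3c5=3.
Step 6. [r3c3∈{4,5}] 4 has one home in row 3: r3c3. So r3c3=4.
Step 7. [r5c2∈{1,4}] 4 has one home in row 5: r5c2. So r5c2=4.
Step 8. [r2c1∈{4,5}] the pair r4c1,r6c1 in col 1 locks {3,5} between them, so r2c1≠5.
Step 9. [r2c2∈{1,5}] row 2 places 5 nowhere but r2c2, so r2c2=5.
Step 10. [r1c2∈{1,6}] 1 has one home in col 2: r1c2, so r1c2=1.
Step 11. [r6c2∈{3}] only 3 remains possible at r6c2. So r6c2=3.
Step 12. [r6c1∈{5}] r6c1 has the single candidate 5 ⇒ r6c1=5.
Step 13. [r4c2∈{6}] r4c2 has the single candidate 6. So r4c2=6.
Step 14. [r2c1∈{4}] r2c1 has the single candidate 4. So r2c1=4.
Step 15. [r4c3∈{5}] r4c3 has the single candidate 5, so r4c3=5.
Step 16. [r3c4∈{5}] r3c4 is down to just 5, so r3c4=5.
Step 17. [r2c6∈{2}] r2c6 has the single candidate 2, so r2c6=2.
Step 18. [r6c3∈{2}] nothing but 2 survives at r6c3. So r6c3=2.
Step 19. [r2c5∈{1}] r2c5 is down to just 1, so r2c5=1.
Step 20. [r4c5∈{4}] r4c5's peers cover all but 4. So r4c5=4.
Step 21. [r1c3∈{6}] nothing but 6 survives at r1c3 ⇒ r1c3=6.
Step 22. [r4c1∈{3}] r4c1 is down to just 3 ⇒ r4c1=3.
Step 23. [r1c6∈{3}] nothing but 3 survives at r1c6. So r1c6=3.
Step 24. [r5c3∈{1}] r5c3 is down to just 1. So r5c3=1.

Answer: 2 1 6 4 5 3 / 4 5 3 6 1 2 / 1 2 4 5 3 6 / 3 6 5 2 4 1 / 6 4 1 3 2 5 / 5 3 2 1 6 4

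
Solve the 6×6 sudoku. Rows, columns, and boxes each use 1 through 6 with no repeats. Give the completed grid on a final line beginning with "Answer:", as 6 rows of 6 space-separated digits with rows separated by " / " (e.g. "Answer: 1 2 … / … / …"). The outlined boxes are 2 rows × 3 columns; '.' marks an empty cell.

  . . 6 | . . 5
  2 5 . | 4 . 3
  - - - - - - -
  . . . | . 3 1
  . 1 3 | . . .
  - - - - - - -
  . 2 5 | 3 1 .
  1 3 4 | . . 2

Step 1. [r4c5∈{2,4,5,6}] 4 has one home in col 5: r4c5 ⇒ r4c5=4.
Step 2. [r4c6∈{6}] r4c6 has the single candidate 6. So r4c6=6.
Step 3. [r4c4∈{2,5}] 2 has one home in row 4: r4c4. So r4c4=2.
Step 4. [r3c2∈{4,6}] in col 2, 6 fits only at r3c2. So r3c2=6.
Step 5. [r3c1∈{4,5}] in row 3, 4 fits only at r3c1 ⇒ r3c1=4.
Step 6. [r6c4∈{5,6}] col 4 places 6 nowhere but r6c4 ⇒ r6c4=6.
Step 7. [r2c3∈{1}] r2c3 is down to just 1. So r2c3=1.
Step 8. [r4c1∈{5}] only 5 remains possible at r4c1 ⇒ r4c1=5.
Step 9. [r1c2∈{4}] r1c2 is down to just 4. So r1c2=4.
Step 10. [r3c3∈{2}] r3c3 is down to just 2, so r3c3=2.
Step 11. [r5c6∈{4}] r5c6 is down to just 4 ⇒ r5c6=4.
Step 12. [r1c1∈{3}] r1c1 is down to just 3, so r1c1=3.
Step 13. [r1c4∈{1}] r1c4 is down to just 1, so r1c4=1.
Step 14. [r5c1∈{6}] only 6 remains possible at r5c1 ⇒ r5c1=6.
Step 15. [r1c5∈{2}] nothing but 2 survives at r1c5, so r1c5=2.
Step 16. [r6c5∈{5}] r6c5 has the single candidate 5. So r6c5=5.
Step 17. [r3c4∈{5}] only 5 remains possible at r3c4, so r3c4=5.
Step 18. [r2c5∈{6}] r2c5 is down to just 6 ⇒ r2c5=6.

Answer: 3 4 6 1 2 5 / 2 5 1 4 6 3 / 4 6 2 5 3 1 / 5 1 3 2 4 6 / 6 2 5 3 1 4 / 1 3 4 6 5 2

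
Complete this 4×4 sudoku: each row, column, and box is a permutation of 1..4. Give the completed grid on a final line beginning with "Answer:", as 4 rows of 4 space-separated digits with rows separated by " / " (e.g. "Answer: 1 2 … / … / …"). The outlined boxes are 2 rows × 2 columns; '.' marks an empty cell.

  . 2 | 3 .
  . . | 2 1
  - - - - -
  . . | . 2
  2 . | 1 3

Step 1. [r4c2∈{4}] r4c2 is down to just 4. So r4c2=4.
Step 2. [r1c1∈{1,4}] row 1 places 1 nowhere but r1c1 ⇒ r1c1=1.
Step 3. [r2c2∈{3}] r2c2 has the single candidate 3 ⇒ r2c2=3.
Step 4. [r3c1∈{3}] nothing but 3 survives at r3c1 ⇒ r3c1=3.
Step 5. [r3c3∈{4}] nothing but 4 survives at r3c3 ⇒ r3c3=4.
Step 6. [r3c2∈{1}] r3c2 has the single candidate 1, so r3c2=1.
Step 7. [r1c4∈{4}] nothing but 4 survives at r1c4. So r1c4=4.
Step 8. [r2c1∈{4}] r2c1 is down to just 4. So r2c1=4.

Answer: 1 2 3 4 / 4 3 2 1 / 3 1 4 2 / 2 4 1 3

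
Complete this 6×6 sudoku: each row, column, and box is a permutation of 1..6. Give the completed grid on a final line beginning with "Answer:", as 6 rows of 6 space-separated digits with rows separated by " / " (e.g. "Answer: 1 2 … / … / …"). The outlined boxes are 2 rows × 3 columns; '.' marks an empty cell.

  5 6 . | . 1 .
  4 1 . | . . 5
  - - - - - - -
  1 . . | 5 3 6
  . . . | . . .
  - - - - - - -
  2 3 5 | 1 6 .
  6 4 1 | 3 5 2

Step 1. [r4c5∈{2,4}] r4c5 is the only open cell in col 5 admitting 4, so r4c5=4.
Step 2. [r4c4∈{2}] r4c4 has the single candidate 2. So r4c4=2.
Step 3. [r1c3∈{2,3}] across row 1, 2 lands solely at r1c3. So r1c3=2.
Step 4. [r4c3∈{3,6}] in row 4, 6 fits only at r4c3, so r4c3=6.
Step 5. [r5c6∈{4}] nothing but 4 survives at r5c6, so r5c6=4.
Step 6. [r1c4∈{4}] r1c4's peers cover all but 4, so r1c4=4.
Step 7. [r4c6∈{1}] r4c6 has the single candidate 1. So r4c6=1.
Step 8. [r2c3∈{3}] r2c3's peers cover all but 3, so r2c3=3.
Step 9. [r3c2∈{2}] nothing but 2 survives at r3c2. So r3c2=2.
Step 10. [r1c6∈{3}] r1c6 has the single candidate 3. So r1c6=3.
Step 11. [r2c4∈{6}] only 6 remains possible at r2c4. So r2c4=6.
Step 12. [r2c5∈{2}] only 2 remains possible at r2c5 ⇒ r2c5=2.
Step 13. [r3c3∈{4}] r3c3 has the single candidate 4 ⇒ r3c3=4.
Step 14. [r4c2∈{5}] only 5 remains possible at r4c2, so r4c2=5.
Step 15. [r4c1∈{3}] r4c1 has the single candidate 3. So r4c1=3.

Answer: 5 6 2 4 1 3 / 4 1 3 6 2 5 / 1 2 4 5 3 6 / 3 5 6 2 4 1 / 2 3 5 1 6 4 / 6 4 1 3 5 2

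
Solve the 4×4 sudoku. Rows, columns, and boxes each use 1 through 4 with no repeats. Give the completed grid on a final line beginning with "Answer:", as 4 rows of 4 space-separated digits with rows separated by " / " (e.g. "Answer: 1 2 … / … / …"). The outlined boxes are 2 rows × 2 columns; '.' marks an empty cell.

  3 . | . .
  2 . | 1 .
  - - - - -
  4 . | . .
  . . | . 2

Step 1. [r1c4∈{4}] r1c4 is down to just 4 ⇒ r1c4=4.
Step 2. [r3c3∈{3}] nothing but 3 survives at r3c3. So r3c3=3.
Step 3. [r4c1∈{1}] r4c1's peers cover all but 1. So r4c1=1.
Step 4. [r1c2∈{1}] only 1 remains possible at r1c2, so r1c2=1.
Step 5. [r3c2∈{2}] only 2 remains possible at r3c2. So r3c2=2.
Step 6. [r4c3∈{4}] nothing but 4 survives at r4c3 ⇒ r4c3=4.
Step 7. [r4c2∈{3}] r4c2's peers cover all but 3, so r4c2=3.
Step 8. [r2c4∈{3}] nothing but 3 survives at r2c4. So r2c4=3.
Step 9. [r2c2∈{4}] r2c2 is down to just 4, so r2c2=4.
Step 10. [r1c3∈{2}] only 2 remains possible at r1c3. So r1c3=2.
Step 11. [r3c4∈{1}] r3c4 is down to just 1, so r3c4=1.

Answer: 3 1 2 4 / 2 4 1 3 / 4 2 3 1 / 1 3 4 2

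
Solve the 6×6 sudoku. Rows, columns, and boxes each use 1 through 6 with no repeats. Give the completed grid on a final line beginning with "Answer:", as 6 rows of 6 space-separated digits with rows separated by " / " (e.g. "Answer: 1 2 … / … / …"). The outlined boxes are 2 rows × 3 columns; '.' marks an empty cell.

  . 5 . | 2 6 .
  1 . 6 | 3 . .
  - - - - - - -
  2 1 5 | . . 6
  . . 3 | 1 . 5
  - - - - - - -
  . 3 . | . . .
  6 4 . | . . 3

Step 1. [r5c6∈{1,2,4}] col 6 places 2 nowhere but r5c6, so r5c6=2.
Step 2. [r2c5∈{4,5}] r2c5 is the only open cell in row 2 admitting 5. So r2c5=5.
Step 3. [r3c4∈{4}] only 4 remains possible at r3c4, so r3c4=4.
Step 4. [r6c5∈{1}] r6c5 has the single candidate 1. So r6c5=1.
Step 5. [r1c3∈{4}] only 4 remains possible at r1c3. So r1c3=4.
Step 6. [r6c4∈{5}] r6c4 has the single candidate 5, so r6c4=5.
Step 7. [r1c6∈{1}] r1c6 has the single candidate 1, so r1c6=1.
Step 8. [r4c5∈{2}] r4c5 has the single candidate 2, so r4c5=2.
Step 9. [r5c1∈{5}] r5c1 has the single candidate 5 ⇒ r5c1=5.
Step 10. [r4c2∈{6}] r4c2's peers cover all but 6, so r4c2=6.
Step 11. [r5c3∈{1}] only 1 remains possible at r5c3 ⇒ r5c3=1.
Step 12. [r5c4∈{6}] r5c4 is down to just 6 ⇒ r5c4=6.
Step 13. [r4c1∈{4}] r4c1's peers cover all but 4, so r4c1=4.
Step 14. [r1c1∈{3}] r1c1 is down to just 3. So r1c1=3.
Step 15. [r2c6∈{4}] only 4 remains possible at r2c6, so r2c6=4.
Step 16. [r5c5∈{4}] nothing but 4 survives at r5c5, so r5c5=4.
Step 17. [r6c3∈{2}] nothing but 2 survives at r6c3. So r6c3=2.
Step 18. [r2c2∈{2}] r2c2's peers cover all but 2 ⇒ r2c2=2.
Step 19. [r3c5∈{3}] r3c5's peers cover all but 3 ⇒ r3c5=3.

Answer: 3 5 4 2 6 1 / 1 2 6 3 5 4 / 2 1 5 4 3 6 / 4 6 3 1 2 5 / 5 3 1 6 4 2 / 6 4 2 5 1 3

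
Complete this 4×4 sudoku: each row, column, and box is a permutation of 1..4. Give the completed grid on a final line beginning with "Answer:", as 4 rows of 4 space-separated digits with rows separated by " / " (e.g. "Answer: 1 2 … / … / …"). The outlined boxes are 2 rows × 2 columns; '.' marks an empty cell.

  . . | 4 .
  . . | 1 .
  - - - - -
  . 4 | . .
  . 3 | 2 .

Step 1. [r2c2∈{2}] r2c2's peers cover all but 2. So r2c2=2.
Step 2. [r4c1∈{1}] r4c1 has the single candidate 1. So r4c1=1.
Step 3. [r2c4∈{3}] r2c4's peers cover all but 3. So r2c4=3.
Step 4. [r3c1∈{2}] r3c1 is down to just 2 ⇒ r3c1=2.
Step 5. [r1c4∈{2}] r1c4 has the single candidate 2. So r1c4=2.
Step 6. [r4c4∈{4}] only 4 remains possible at r4c4. So r4c4=4.
Step 7. [r1c2∈{1}] r1c2 is down to just 1 ⇒ r1c2=1.
Step 8. [r2c1∈{4}] r2c1 is down to just 4, so r2c1=4.
Step 9. [r1c1∈{3}] nothing but 3 survives at r1c1, so r1c1=3.
Step 10. [r3c3∈{3}] r3c3's peers cover all but 3. So r3c3=3.
Step 11. [r3c4∈{1}] r3c4 is down to just 1. So r3c4=1.

Answer: 3 1 4 2 / 4 2 1 3 / 2 4 3 1 / 1 3 2 4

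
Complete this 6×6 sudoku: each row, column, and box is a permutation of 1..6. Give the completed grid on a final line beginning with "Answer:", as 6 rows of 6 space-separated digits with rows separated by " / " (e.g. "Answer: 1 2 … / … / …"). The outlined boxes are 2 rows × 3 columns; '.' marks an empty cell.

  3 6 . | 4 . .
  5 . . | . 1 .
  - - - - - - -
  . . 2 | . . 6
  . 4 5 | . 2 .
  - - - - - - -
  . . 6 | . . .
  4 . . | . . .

Step 1. [r6c3∈{1,3}] col 3 places 3 nowhere but r6c3. So r6c3=3.
Step 2. [r5c6∈{1,2,3,4,5}] in col 6, 4 fits only at r5c6, so r5c6=4.
Step 3. [r5c1∈{1,2}] across col 1, 2 lands solely at r5c1 ⇒ r5c1=2.
Step 4. [r1c5∈{5}] nothing but 5 survives at r1c5, so r1c5=5.
Step 5. [r6c6∈{1,2,5}] r6c6 is the only open cell in col 6 admitting 5, so r6c6=5.
Step 6. [r4c6∈{1,3}] r4c6 is the only open cell in col 6 admitting 1 ⇒ r4c6=1.
Step 7. [r4c4∈{3}] nothing but 3 survives at r4c4, so r4c4=3.
Step 8. [r6c4∈{1,2,6}] across row 6, 2 lands solely at r6c4 ⇒ r6c4=2.
Step 9. [r6c2∈{1}] nothing but 1 survives at r6c2. So r6c2=1.
Step 10. [r1c6∈{2}] r1c6's peers cover all but 2 ⇒ r1c6=2.
Step 11. [r3c4∈{5}] r3c4 is down to just 5 ⇒ r3c4=5.
Step 12. [r2c6∈{3}] r2c6 has the single candidate 3. So r2c6=3.
Step 13. [r1c3∈{1}] nothing but 1 survives at r1c3, so r1c3=1.
Step 14. [r5c4∈{1}] nothing but 1 survives at r5c4 ⇒ r5c4=1.
Step 15. [r3c2∈{3}] r3c2 is down to just 3 ⇒ r3c2=3.
Step 16. [r3c5∈{4}] r3c5 is down to just 4 ⇒ r3c5=4.
Step 17. [r3c1∈{1}] nothing but 1 survives at r3c1, so r3c1=1.
Step 18. [r2c4∈{6}] only 6 remains possible at r2c4 ⇒ r2c4=6.
Step 19. [r6c5∈{6}] r6c5's peers cover all but 6. So r6c5=6.
Step 20. [r2c3∈{4}] r2c3's peers cover all but 4. So r2c3=4.
Step 21. [r5c2∈{5}] only 5 remains possible at r5c2 ⇒ r5c2=5.
Step 22. [r4c1∈{6}] r4c1 is down to just 6. So r4c1=6.
Step 23. [r5c5∈{3}] r5c5's peers cover all but 3 ⇒ r5c5=3.
Step 24. [r2c2∈{2}] r2c2 is down to just 2. So r2c2=2.

Answer: 3 6 1 4 5 2 / 5 2 4 6 1 3 / 1 3 2 5 4 6 / 6 4 5 3 2 1 / 2 5 6 1 3 4 / 4 1 3 2 6 5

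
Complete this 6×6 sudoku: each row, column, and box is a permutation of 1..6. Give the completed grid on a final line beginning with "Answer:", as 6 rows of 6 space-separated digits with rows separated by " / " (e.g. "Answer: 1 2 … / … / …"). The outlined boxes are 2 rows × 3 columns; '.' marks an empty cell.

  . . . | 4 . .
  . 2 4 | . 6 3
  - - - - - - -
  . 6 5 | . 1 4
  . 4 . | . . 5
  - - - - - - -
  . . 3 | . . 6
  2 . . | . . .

Step 1. [r6c6∈{1}] only 1 remains possible at r6c6 ⇒ r6c6=1.
Step 2. [r6c2∈{5}] r6c2's peers cover all but 5. So r6c2=5.
Step 3. [r1c1∈{1,3,5,6}] col 1 places 6 nowhere but r1c1. So r1c1=6.
Step 4. [r3c4∈{2,3}] r3c4 is the only open cell in row 3 admitting 2 ⇒ r3c4=2.
Step 5. [r4c5∈{3}] r4c5's peers cover all but 3 ⇒ r4c5=3.
Step 6. [r1c5∈{2,5}] in row 1, 5 fits only at r1c5, so r1c5=5.
Step 7. [r4c1∈{1}] r4c1's peers cover all but 1. So r4c1=1.
Step 8. [r5c2∈{1}] r5c2's peers cover all but 1, so r5c2=1.
Step 9. [r5c1∈{4}] r5c1 is down to just 4, so r5c1=4.
Step 10. [r1c2∈{3}] r1c2's peers cover all but 3. So r1c2=3.
Step 11. [r4c4∈{6}] r4c4's peers cover all but 6, so r4c4=6.
Step 12. [r2c1∈{5}] r2c1 has the single candidate 5, so r2c1=5.
Step 13. [r1c6∈{2}] r1c6 is down to just 2, so r1c6=2.
Step 14. [r4c3∈{2}] nothing but 2 survives at r4c3, so r4c3=2.
Step 15. [r6c4∈{3}] r6c4 has the single candidate 3 ⇒ r6c4=3.
Step 16. [r2c4∈{1}] r2c4's peers cover all but 1 ⇒ r2c4=1.
Step 17. [r6c5∈{4}] only 4 remains possible at r6c5, so r6c5=4.
Step 18. [r5c4∈{5}] r5c4's peers cover all but 5 ⇒ r5c4=5.
Step 19. [r3c1∈{3}] nothing but 3 survives at r3c1, so r3c1=3.
Step 20. [r6c3∈{6}] nothing but 6 survives at r6c3, so r6c3=6.
Step 21. [r5c5∈{2}] nothing but 2 survives at r5c5. So r5c5=2.
Step 22. [r1c3∈{1}] r1c3 has the single candidate 1, so r1c3=1.

Answer: 6 3 1 4 5 2 / 5 2 4 1 6 3 / 3 6 5 2 1 4 / 1 4 2 6 3 5 / 4 1 3 5 2 6 / 2 5 6 3 4 1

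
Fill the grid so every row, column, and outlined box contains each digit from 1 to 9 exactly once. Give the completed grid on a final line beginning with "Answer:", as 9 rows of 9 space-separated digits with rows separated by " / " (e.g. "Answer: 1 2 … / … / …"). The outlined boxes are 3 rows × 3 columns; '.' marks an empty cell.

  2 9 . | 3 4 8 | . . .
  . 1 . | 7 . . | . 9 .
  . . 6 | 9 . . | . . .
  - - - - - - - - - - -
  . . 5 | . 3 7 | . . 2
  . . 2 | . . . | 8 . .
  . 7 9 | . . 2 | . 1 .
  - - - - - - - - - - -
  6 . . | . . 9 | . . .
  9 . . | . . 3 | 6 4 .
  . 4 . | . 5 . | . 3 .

Step 1. [r5c6∈{1,4,5,6}] col 6 places 4 nowhere but r5c6 ⇒ r5c6=4.
Step 2. [r1c3∈{7}] only 7 remains possible at r1c3. So r1c3=7.
Step 3. [r4c8∈{6}] r4c8 has the single candidate 6 ⇒ r4c8=6.
Step 4. [r1c8∈{5}] r1c8 has the single candidate 5. So r1c8=5.
Step 5. [r4c2∈{8}] r4c2's peers cover all but 8, so r4c2=8.
Step 6. [r4c4∈{1}] r4c4's peers cover all but 1, so r4c4=1.
Step 7. [r2c3∈{3,4,8}] in col 3, 4 fits only at r2c3, so r2c3=4.
Step 8. [r1c7∈{1}] r1c7 has the single candidate 1 ⇒ r1c7=1.
Step 9. [r9c1∈{1,7,8}] in col 1, 7 fits only at r9c1, so r9c1=7.
Step 10. [r4c7∈{4,9}] r4c7 is the only open cell in row 4 admitting 9 ⇒ r4c7=9.
Step 11. [r9c7∈{2}] only 2 remains possible at r9c7, so r9c7=2.
Step 12. [r2c7∈{3}] r2c7's peers cover all but 3 ⇒ r2c7=3.
Step 13. [r2c5∈{2,6}] in row 2, 2 fits only at r2c5. So r2c5=2.
Step 14. [r5c2∈{3,6}] 6 has one home in col 2: r5c2, so r5c2=6.
Step 15. [r2c6∈{5,6}] r2c6 is the only open cell in box 2 admitting 6, so r2c6=6.
Step 16. [r2c9∈{8}] r2c9 has the single candidate 8, so r2c9=8.
Step 17. [r9c6∈{1}] nothing but 1 survives at r9c6, so r9c6=1.
Step 18. [r7c8∈{7,8}] 8 has one home in col 8: r7c8. So r7c8=8.
Step 19. [r7c5∈{7}] r7c5's peers cover all but 7 ⇒ r7c5=7.
Step 20. [r8c9∈{1,5,7}] row 8 places 7 nowhere but r8c9. So r8c9=7.
Step 21. [r8c5∈{8}] r8c5 has the single candidate 8, so r8c5=8.
Step 22. [r7c7∈{5}] r7c7 is down to just 5, so r7c7=5.
Step 23. [r6c7∈{4}] r6c7 has the single candidate 4 ⇒ r6c7=4.
Step 24. [r6c1∈{3}] r6c1's peers cover all but 3 ⇒ r6c1=3.
Step 25. [r8c4∈{2}] r8c4 is down to just 2 ⇒ r8c4=2.
Step 26. [r6c9∈{5}] r6c9 is down to just 5, so r6c9=5.
Step 27. [r3c2∈{3,5}] r3c2 is the only open cell in row 3 admitting 3, so r3c2=3.
Step 28. [r7c3∈{1,3}] row 7 places 3 nowhere but r7c3 ⇒ r7c3=3.
Step 29. [r3c7∈{7}] r3c7's peers cover all but 7. So r3c7=7.
Step 30. [r3c1∈{5,8}] 8 has one home in row 3: r3c1. So r3c1=8.
Step 31. [r6c5∈{6}] nothing but 6 survives at r6c5. So r6c5=6.
Step 32. [r3c8∈{2}] nothing but 2 survives at r3c8, so r3c8=2.
Step 33. [r9c3∈{8}] r9c3 is down to just 8, so r9c3=8.
Step 34. [r4c1∈{4}] only 4 remains possible at r4c1, so r4c1=4.
Step 35. [r9c4∈{6}] only 6 remains possible at r9c4, so r9c4=6.
Step 36. [r8c2∈{5}] only 5 remains possible at r8c2 ⇒ r8c2=5.
Step 37. [r2c1∈{5}] r2c1 has the single candidate 5. So r2c1=5.
Step 38. [r5c4∈{5}] r5c4 has the single candidate 5 ⇒ r5c4=5.
Step 39. [r6c4∈{8}] nothing but 8 survives at r6c4. So r6c4=8.
Step 40. [r7c4∈{4}] r7c4 has the single candidate 4. So r7c4=4.
Step 41. [r3c6∈{5}] r3c6's peers cover all but 5, so r3c6=5.
Step 42. [r3c5∈{1}] only 1 remains possible at r3c5, so r3c5=1.
Step 43. [r3c9∈{4}] nothing but 4 survives at r3c9. So r3c9=4.
Step 44. [r7c2∈{2}] r7c2's peers cover all but 2. So r7c2=2.
Step 45. [r8c3∈{1}] nothing but 1 survives at r8c3 ⇒ r8c3=1.
Step 46. [r1c9∈{6}] nothing but 6 survives at r1c9 ⇒ r1c9=6.
Step 47. [r5c5∈{9}] nothing but 9 survives at r5c5, so r5c5=9.
Step 48. [r5c9∈{3}] r5c9's peers cover all but 3, so r5c9=3.
Step 49. [r5c8∈{7}] r5c8's peers cover all but 7. So r5c8=7.
Step 50. [r5c1∈{1}] only 1 remains possible at r5c1 ⇒ r5c1=1.
Step 51. [r7c9∈{1}] nothing but 1 survives at r7c9 ⇒ r7c9=1.
Step 52. [r9c9∈{9}] r9c9 is down to just 9 ⇒ r9c9=9.

Answer: 2 9 7 3 4 8 1 5 6 / 5 1 4 7 2 6 3 9 8 / 8 3 6 9 1 5 7 2 4 / 4 8 5 1 3 7 9 6 2 / 1 6 2 5 9 4 8 7 3 / 3 7 9 8 6 2 4 1 5 / 6 2 3 4 7 9 5 8 1 / 9 5 1 2 8 3 6 4 7 / 7 4 8 6 5 1 2 3 9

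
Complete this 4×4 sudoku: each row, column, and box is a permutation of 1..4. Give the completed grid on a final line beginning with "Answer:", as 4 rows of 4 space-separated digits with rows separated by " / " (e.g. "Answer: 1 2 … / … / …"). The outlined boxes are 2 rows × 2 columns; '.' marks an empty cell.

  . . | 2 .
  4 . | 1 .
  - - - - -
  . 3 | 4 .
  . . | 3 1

Step 1. [r1c1∈{1,3}] in col 1, 3 fits only at r1c1. So r1c1=3.
Step 2. [r4c1∈{2}] r4c1's peers cover all but 2. So r4c1=2.
Step 3. [r4c2∈{4}] only 4 remains possible at r4c2, so r4c2=4.
Step 4. [r1c2∈{1}] only 1 remains possible at r1c2 ⇒ r1c2=1.
Step 5. [r3c1∈{1}] only 1 remains possible at r3c1 ⇒ r3c1=1.
Step 6. [r2c2∈{2}] r2c2 is down to just 2. So r2c2=2.
Step 7. [r2c4∈{3}] r2c4 is down to just 3, so r2c4=3.
Step 8. [r3c4∈{2}] only 2 remains possible at r3c4. So r3c4=2.
Step 9. [r1c4∈{4}] r1c4 is down to just 4. So r1c4=4.

Answer: 3 1 2 4 / 4 2 1 3 / 1 3 4 2 / 2 4 3 1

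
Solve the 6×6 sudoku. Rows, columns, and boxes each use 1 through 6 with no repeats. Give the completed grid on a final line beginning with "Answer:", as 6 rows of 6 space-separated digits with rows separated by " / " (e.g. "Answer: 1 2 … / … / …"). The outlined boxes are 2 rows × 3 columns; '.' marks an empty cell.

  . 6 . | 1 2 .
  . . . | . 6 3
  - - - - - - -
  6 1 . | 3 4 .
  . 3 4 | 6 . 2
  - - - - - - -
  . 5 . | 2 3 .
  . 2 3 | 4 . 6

Step 1. [r1c3∈{5}] nothing but 5 survives at r1c3 ⇒ r1c3=5.
Step 2. [r6c1∈{1}] nothing but 1 survives at r6c1 ⇒ r6c1=1.
Step 3. [r2c2∈{4}] nothing but 4 survives at r2c2. So r2c2=4.
Step 4. [r4c1∈{5}] r4c1 has the single candidate 5. So r4c1=5.
Step 5. [r2c1∈{2}] nothing but 2 survives at r2c1 ⇒ r2c1=2.
Step 6. [r5c1∈{4}] r5c1 has the single candidate 4. So r5c1=4.
Step 7. [r6c5∈{5}] r6c5 has the single candidate 5 ⇒ r6c5=5.
Step 8. [r5c3∈{6}] r5c3 is down to just 6 ⇒ r5c3=6.
Step 9. [r2c4∈{5}] r2c4 has the single candidate 5, so r2c4=5.
Step 10. [r1c6∈{4}] r1c6 is down to just 4 ⇒ r1c6=4.
Step 11. [r3c3∈{2}] only 2 remains possible at r3c3, so r3c3=2.
Step 12. [r1c1∈{3}] r1c1 has the single candidate 3 ⇒ r1c1=3.
Step 13. [r3c6∈{5}] nothing but 5 survives at r3c6, so r3c6=5.
Step 14. [r5c6∈{1}] only 1 remains possible at r5c6. So r5c6=1.
Step 15. [r2c3∈{1}] r2c3's peers cover all but 1, so r2c3=1.
Step 16. [r4c5∈{1}] only 1 remains possible at r4c5. So r4c5=1.

Answer: 3 6 5 1 2 4 / 2 4 1 5 6 3 / 6 1 2 3 4 5 / 5 3 4 6 1 2 / 4 5 6 2 3 1 / 1 2 3 4 5 6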